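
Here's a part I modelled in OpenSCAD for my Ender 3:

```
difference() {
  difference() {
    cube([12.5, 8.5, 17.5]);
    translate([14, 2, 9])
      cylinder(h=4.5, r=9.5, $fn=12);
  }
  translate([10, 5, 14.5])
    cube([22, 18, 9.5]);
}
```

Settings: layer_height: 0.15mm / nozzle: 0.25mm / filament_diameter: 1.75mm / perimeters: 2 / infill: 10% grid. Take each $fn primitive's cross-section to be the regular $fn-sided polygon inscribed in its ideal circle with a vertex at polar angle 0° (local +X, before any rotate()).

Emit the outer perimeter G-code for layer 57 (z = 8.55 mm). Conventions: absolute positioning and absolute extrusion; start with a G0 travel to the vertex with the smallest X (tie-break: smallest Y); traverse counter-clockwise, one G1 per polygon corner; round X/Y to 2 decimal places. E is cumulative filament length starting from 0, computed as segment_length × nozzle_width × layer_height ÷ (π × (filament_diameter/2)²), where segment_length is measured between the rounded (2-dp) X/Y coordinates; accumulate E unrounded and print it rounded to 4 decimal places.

G0 X0.00 Y0.00 Z8.55
G1 X12.50 Y0.00 E0.1949
G1 X12.50 Y8.50 E0.3274
G1 X0.00 Y8.50 E0.5223
G1 X0.00 Y0.00 E0.6548

At z = 8.55 mm: the 12.5×8.5 cube contributes its full rectangle; the cylinder at (14, 2) does not reach this height (z outside [9, 13.5]); After the difference (first − rest): none of the subtracted shapes is present at this height, so the 12.5×8.5 cube is unchanged — 1 connected region; the cube at (10, 5) is absent (z outside [14.5, 24]); Taking the first minus the rest: none of the subtracted shapes is present at this height, so that combined region is unchanged — 1 connected region. The outline is a single polygon with 4 vertices. Extrusion per mm of travel: 0.25 × 0.15 / (π × 0.875²) = 0.015591. Accumulating E over each segment gives final E = 0.6548.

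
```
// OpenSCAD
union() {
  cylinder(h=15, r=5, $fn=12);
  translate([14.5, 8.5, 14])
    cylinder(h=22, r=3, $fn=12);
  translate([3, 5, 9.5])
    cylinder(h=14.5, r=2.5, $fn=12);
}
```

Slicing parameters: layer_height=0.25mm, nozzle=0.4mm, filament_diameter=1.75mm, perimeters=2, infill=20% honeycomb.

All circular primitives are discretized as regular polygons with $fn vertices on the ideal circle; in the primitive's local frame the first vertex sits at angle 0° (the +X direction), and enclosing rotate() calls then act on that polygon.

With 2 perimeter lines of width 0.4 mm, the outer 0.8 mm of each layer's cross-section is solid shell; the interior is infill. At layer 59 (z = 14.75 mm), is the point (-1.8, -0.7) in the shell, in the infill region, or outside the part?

infill

At z = 14.75 mm: the r=5 cylinder gives a regular 12-gon of circumradius 5 (constant along its height); the cylinder at (14.5, 8.5): section is a regular 12-gon, circumradius r=3; the cylinder at (3, 5): section is a regular 12-gon, circumradius r=2.5; Combining (union): the regions partially overlap (shared area 4.12 mm²), so overlapping operands fuse into one piece — 2 connected regions. Overall, the cross-section has 2 separate islands. The nearest boundary edge runs (-4.33, -2.50)→(-5.00, 0.00); distance from the point to it = 2.91 mm. (Shell/infill is judged within the island containing the point — the largest one.) The point is inside the cross-section and 2.91 mm from the nearest boundary — more than the 0.8 mm shell width (2 × 0.4), so it's in the infill interior.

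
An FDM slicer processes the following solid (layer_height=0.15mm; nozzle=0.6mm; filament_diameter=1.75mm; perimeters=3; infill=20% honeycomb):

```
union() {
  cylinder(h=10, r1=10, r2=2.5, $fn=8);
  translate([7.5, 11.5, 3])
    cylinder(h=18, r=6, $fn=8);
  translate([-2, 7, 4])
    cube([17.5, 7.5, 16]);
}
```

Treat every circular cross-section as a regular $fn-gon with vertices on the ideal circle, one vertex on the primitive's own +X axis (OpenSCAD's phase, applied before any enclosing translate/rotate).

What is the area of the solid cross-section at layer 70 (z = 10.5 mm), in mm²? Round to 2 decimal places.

155.32 mm²

At z = 10.5 mm: the cone is absent (z outside [0, 10]); the cylinder at (7.5, 11.5): section is a regular 8-gon, circumradius r=6 (area = (8/2)·6.000²·sin(360°/8) = 101.82 mm²); the cube at (-2, 7) is present — its section is the full 17.5×7.5 rectangle (area 131.25 mm²); Merging all regions: the regions partially overlap — summed areas 233.07 mm² minus the doubly-counted overlap 77.75 mm² gives 155.32 mm² — area = 155.32 mm². Overall, the cross-section is a single solid region. Net area = 155.32 mm².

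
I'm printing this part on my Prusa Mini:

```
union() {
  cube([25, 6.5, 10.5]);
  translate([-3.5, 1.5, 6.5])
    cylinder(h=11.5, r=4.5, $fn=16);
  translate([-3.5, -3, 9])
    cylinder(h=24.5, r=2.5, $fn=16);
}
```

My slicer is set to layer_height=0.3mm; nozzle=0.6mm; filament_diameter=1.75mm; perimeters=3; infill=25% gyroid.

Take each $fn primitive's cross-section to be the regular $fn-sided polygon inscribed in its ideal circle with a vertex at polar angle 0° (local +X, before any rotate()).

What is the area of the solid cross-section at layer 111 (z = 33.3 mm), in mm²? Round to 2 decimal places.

19.13 mm²

At z = 33.3 mm: the cube is absent (z outside [0, 10.5]); the cylinder at (-3.5, 1.5) is not intersected at this z (z outside [6.5, 18]); the r=2.5 cylinder at (-3.5, -3) gives a regular 16-gon of circumradius 2.5 (constant along its height) (area = (16/2)·2.500²·sin(360°/16) = 19.13 mm²); Combining (union): only the r=2.5 cylinder at (-3.5, -3) is present, so the union is just that shape — area = 19.13 mm². Overall, the cross-section is a single solid region. Net area = 19.13 mm².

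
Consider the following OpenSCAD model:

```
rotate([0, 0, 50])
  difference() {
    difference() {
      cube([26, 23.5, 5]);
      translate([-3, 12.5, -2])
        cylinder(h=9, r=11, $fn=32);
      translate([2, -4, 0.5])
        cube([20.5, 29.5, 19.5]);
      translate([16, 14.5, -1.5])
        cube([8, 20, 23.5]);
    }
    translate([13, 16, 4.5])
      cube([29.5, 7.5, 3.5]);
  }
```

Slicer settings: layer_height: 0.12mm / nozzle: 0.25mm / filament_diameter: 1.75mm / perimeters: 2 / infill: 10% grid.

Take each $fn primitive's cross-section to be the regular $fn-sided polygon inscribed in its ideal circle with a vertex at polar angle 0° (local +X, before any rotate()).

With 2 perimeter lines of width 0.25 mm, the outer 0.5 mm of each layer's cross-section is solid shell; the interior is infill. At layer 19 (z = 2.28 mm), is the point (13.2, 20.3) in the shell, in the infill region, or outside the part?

infill

At z = 2.28 mm: the 26×23.5 cube contributes its full rectangle; the r=11 cylinder at (-3, 12.5) contributes a regular 32-gon of circumradius 11; the 20.5×29.5 cube at (2, -4) contributes its full rectangle; the 8×20 cube at (16, 14.5) contributes its full rectangle; After the difference (first − rest): starting from the 26×23.5 cube, the r=11 cylinder at (-3, 12.5) partially overlaps it — only the 123.88 mm² overlap (of its 377.69 mm²) is removed, clipping the outline; the 20.5×29.5 cube at (2, -4) partially overlaps it — only the 398.63 mm² overlap (of its 604.75 mm²) is removed, clipping the outline; the 8×20 cube at (16, 14.5) partially overlaps it — only the 13.50 mm² overlap (of its 160.00 mm²) is removed, clipping the outline — 3 connected regions; the cube at (13, 16) is absent (z outside [4.5, 8]); Taking the first minus the rest: none of the subtracted shapes is present at this height, so the result so far is unchanged — 3 connected regions; (whole slice rotated 50° about Z — lengths, areas and connectivity unchanged). Overall, the cross-section has 3 separate islands. Undo the 50° rotation: the query point maps to (24.035, 2.937) in the un-rotated model frame. The nearest boundary edge runs (22.50, 0.00)→(22.50, 14.50); distance from the point to it = 1.54 mm. (Shell/infill is judged within the island containing the point — the largest one.) The point is inside the cross-section and 1.54 mm from the nearest boundary — more than the 0.5 mm shell width (2 × 0.25), so it's in the infill interior.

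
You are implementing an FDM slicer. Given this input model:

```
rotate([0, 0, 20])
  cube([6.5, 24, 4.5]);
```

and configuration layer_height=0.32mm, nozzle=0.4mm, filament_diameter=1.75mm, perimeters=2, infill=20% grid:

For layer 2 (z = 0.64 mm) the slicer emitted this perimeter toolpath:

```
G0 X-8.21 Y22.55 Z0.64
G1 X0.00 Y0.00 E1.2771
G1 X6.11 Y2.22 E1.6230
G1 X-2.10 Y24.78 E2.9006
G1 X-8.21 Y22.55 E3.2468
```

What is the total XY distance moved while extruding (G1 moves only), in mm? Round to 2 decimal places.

61.01 mm

Sum the Euclidean lengths of each G1 segment: total = 61.01 mm.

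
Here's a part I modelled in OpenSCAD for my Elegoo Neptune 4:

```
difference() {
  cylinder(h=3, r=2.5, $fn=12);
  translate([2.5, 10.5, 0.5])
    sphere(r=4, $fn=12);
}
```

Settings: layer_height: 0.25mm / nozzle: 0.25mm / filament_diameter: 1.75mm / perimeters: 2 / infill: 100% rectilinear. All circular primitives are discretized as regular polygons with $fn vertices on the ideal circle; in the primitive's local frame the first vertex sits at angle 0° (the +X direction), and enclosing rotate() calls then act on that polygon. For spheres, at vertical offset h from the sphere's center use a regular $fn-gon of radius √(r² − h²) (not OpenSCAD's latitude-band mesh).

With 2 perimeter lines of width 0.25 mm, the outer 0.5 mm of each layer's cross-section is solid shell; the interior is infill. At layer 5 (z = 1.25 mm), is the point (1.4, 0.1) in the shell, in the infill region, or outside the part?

At z = 1.25 mm: the r=2.5 cylinder contributes a regular 12-gon of circumradius 2.5; the sphere at (2.5, 10.5): section is a regular 12-gon, circumradius = √(r²−h²) = √(4²−0.75²) = 3.929; Subtracting the remaining from the first: starting from the r=2.5 cylinder, the r=4 sphere at (2.5, 10.5) misses the remaining region (no effect) — 1 connected region. Overall, the cross-section is a single solid region. The nearest boundary edge runs (2.17, 1.25)→(2.50, 0.00); distance from the point to it = 1.04 mm. The point is inside the cross-section and 1.04 mm from the nearest boundary — more than the 0.5 mm shell width (2 × 0.25), so it's in the infill interior.

infill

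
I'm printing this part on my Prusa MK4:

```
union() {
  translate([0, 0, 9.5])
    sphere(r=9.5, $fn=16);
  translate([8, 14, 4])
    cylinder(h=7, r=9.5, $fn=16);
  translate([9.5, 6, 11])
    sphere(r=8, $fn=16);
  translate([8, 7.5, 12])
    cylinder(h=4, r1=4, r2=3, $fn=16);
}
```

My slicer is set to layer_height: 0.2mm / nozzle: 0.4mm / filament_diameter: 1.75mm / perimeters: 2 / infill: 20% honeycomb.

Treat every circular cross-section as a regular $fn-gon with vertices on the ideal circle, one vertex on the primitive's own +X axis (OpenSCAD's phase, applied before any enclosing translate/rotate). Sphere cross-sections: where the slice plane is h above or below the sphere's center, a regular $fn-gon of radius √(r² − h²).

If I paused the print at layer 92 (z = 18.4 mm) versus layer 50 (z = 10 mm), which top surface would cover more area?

layer 50 (z = 10 mm)

Layer 92 (z = 18.4): the sphere: section is a regular 16-gon, circumradius = √(r²−h²) = √(9.5²−8.9²) = 3.323 (area = (16/2)·3.323²·sin(360°/16) = 33.80 mm²); the cylinder at (8, 14) is not intersected at this z (z outside [4, 11]); the r=8 sphere at (9.5, 6) slices to a regular 16-gon of circumradius 3.040 (√(r²−h²) with h=7.4 from center) (area = (16/2)·3.040²·sin(360°/16) = 28.29 mm²); the cone at (8, 7.5) is not intersected at this z (z outside [12, 16]); Merging all regions: the 2 present regions are separate (no shared area or edge), so areas and boundary lengths simply add and each stays a separate island — area = 62.09 mm². So its area = 62.09 mm². Layer 50 (z = 10): the r=9.5 sphere slices to a regular 16-gon of circumradius 9.487 (√(r²−h²) with h=0.5 from center) (area = (16/2)·9.487²·sin(360°/16) = 275.53 mm²); the r=9.5 cylinder at (8, 14) contributes a regular 16-gon of circumradius 9.5 (area = (16/2)·9.500²·sin(360°/16) = 276.30 mm²); the r=8 sphere at (9.5, 6) contributes a regular 16-gon of circumradius √(8²−1²) = 7.937 (area = (16/2)·7.937²·sin(360°/16) = 192.87 mm²); the cone at (8, 7.5) is absent (z outside [12, 16]); Taking the union: the regions partially overlap — summed areas 744.70 mm² minus the doubly-counted overlap 153.37 mm² gives 591.33 mm² — area = 591.33 mm². So its area = 591.33 mm². Layer 50 is larger (591.33 vs 62.09 mm²).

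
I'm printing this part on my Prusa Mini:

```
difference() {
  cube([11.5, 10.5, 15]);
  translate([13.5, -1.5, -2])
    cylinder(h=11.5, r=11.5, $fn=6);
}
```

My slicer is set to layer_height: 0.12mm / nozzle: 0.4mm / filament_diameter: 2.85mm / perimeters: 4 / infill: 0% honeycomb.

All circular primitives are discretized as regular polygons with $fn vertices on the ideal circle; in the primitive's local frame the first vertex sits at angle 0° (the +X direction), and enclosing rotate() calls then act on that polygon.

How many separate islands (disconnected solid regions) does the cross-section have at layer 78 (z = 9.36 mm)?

At z = 9.36 mm: the 11.5×10.5 cube contributes its full rectangle; the r=11.5 cylinder at (13.5, -1.5) contributes a regular 6-gon of circumradius 11.5; After the difference (first − rest): starting from the 11.5×10.5 cube, the r=11.5 cylinder at (13.5, -1.5) partially overlaps it — only the 52.38 mm² overlap (of its 343.60 mm²) is removed, clipping the outline — 1 connected region. Overall, the cross-section is a single solid region. Island count = 1.

1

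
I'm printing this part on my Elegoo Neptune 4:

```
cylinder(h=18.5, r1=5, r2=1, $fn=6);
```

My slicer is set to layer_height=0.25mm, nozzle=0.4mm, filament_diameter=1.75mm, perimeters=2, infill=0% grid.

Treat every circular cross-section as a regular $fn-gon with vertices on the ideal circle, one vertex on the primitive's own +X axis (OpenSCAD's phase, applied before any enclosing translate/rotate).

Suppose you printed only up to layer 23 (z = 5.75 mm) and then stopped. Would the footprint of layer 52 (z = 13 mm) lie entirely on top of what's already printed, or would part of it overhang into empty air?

entirely on top

Compare the two slices. At z = 5.75: the cone (r1=5→r2=1) has section circumradius 3.757 here — a regular 6-gon (area = (6/2)·3.757²·sin(360°/6) = 36.67 mm²). At z = 13: the cone (r1=5→r2=1) has section circumradius 2.189 here — a regular 6-gon (area = (6/2)·2.189²·sin(360°/6) = 12.45 mm²). Checking containment: the cross-section at z = 13 is a subset of the cross-section at z = 5.75.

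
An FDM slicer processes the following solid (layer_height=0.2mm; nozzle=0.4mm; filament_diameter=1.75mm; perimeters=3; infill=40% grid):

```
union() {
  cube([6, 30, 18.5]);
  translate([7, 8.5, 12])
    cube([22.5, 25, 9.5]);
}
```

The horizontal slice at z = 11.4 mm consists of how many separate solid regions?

1

At z = 11.4 mm: the 6×30 cube contributes its full rectangle; the cube at (7, 8.5) does not reach this height (z outside [12, 21.5]); Merging all regions: only the 6×30 cube is present, so the union is just that shape — 1 connected region. The result has 1 disconnected region.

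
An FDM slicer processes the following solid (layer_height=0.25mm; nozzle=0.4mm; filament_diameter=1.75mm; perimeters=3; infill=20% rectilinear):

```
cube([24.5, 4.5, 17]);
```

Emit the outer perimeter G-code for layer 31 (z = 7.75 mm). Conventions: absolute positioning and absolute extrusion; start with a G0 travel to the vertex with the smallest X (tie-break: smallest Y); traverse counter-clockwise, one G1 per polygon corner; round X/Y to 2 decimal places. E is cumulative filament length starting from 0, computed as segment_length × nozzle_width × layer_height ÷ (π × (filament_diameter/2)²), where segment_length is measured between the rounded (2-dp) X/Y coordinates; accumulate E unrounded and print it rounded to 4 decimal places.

At z = 7.75 mm: the cube is present — its section is the full 24.5×4.5 rectangle. The outline is a single polygon with 4 vertices. Extrusion per mm of travel: 0.4 × 0.25 / (π × 0.875²) = 0.041575. Accumulating E over each segment gives final E = 2.4114.

G0 X0.00 Y0.00 Z7.75
G1 X24.50 Y0.00 E1.0186
G1 X24.50 Y4.50 E1.2057
G1 X0.00 Y4.50 E2.2243
G1 X0.00 Y0.00 E2.4114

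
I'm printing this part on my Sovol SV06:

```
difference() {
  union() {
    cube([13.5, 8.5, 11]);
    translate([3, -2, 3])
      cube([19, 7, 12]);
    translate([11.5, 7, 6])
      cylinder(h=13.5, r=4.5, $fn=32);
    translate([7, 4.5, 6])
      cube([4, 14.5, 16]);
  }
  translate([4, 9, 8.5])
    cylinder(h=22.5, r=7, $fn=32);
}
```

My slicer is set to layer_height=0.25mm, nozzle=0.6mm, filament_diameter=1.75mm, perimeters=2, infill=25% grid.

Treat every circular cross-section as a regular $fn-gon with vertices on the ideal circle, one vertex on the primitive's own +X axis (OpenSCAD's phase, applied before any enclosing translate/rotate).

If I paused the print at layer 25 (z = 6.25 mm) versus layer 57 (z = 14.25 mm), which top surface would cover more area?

Layer 25 (z = 6.25): the cube is present — its section is the full 13.5×8.5 rectangle (area 114.75 mm²); the cube at (3, -2) is present — its section is the full 19×7 rectangle (area 133.00 mm²); the r=4.5 cylinder at (11.5, 7) contributes a regular 32-gon of circumradius 4.5 (area = (32/2)·4.500²·sin(360°/32) = 63.21 mm²); the cube at (7, 4.5) is present — its section is the full 4×14.5 rectangle (area 58.00 mm²); Merging all regions: the regions partially overlap — summed areas 368.96 mm² minus the doubly-counted overlap 112.75 mm² gives 256.21 mm² — area = 256.21 mm²; the cylinder at (4, 9) is not intersected at this z (z outside [8.5, 31]); After the difference (first − rest): none of the subtracted shapes is present at this height, so the result so far is unchanged — area = 256.21 mm². So its area = 256.21 mm². Layer 57 (z = 14.25): the cube is not intersected at this z (z outside [0, 11]); the cube at (3, -2) (footprint 19×7) is included at this height (area 133.00 mm²); the cylinder at (11.5, 7): section is a regular 32-gon, circumradius r=4.5 (area = (32/2)·4.500²·sin(360°/32) = 63.21 mm²); the cube at (7, 4.5) (footprint 4×14.5) is included at this height (area 58.00 mm²); Combining (union): the regions partially overlap — summed areas 254.21 mm² minus the doubly-counted overlap 37.50 mm² gives 216.71 mm² — area = 216.71 mm²; the r=7 cylinder at (4, 9) gives a regular 32-gon of circumradius 7 (constant along its height) (area = (32/2)·7.000²·sin(360°/32) = 152.95 mm²); Taking the first minus the rest: starting from the result so far (216.71 mm²), the r=7 cylinder at (4, 9) partially overlaps it — only the 47.15 mm² overlap (of its 152.95 mm²) is removed, clipping the outline — area = 169.55 mm². So its area = 169.55 mm². Layer 25 is larger (256.21 vs 169.55 mm²).

layer 25 (z = 6.25 mm)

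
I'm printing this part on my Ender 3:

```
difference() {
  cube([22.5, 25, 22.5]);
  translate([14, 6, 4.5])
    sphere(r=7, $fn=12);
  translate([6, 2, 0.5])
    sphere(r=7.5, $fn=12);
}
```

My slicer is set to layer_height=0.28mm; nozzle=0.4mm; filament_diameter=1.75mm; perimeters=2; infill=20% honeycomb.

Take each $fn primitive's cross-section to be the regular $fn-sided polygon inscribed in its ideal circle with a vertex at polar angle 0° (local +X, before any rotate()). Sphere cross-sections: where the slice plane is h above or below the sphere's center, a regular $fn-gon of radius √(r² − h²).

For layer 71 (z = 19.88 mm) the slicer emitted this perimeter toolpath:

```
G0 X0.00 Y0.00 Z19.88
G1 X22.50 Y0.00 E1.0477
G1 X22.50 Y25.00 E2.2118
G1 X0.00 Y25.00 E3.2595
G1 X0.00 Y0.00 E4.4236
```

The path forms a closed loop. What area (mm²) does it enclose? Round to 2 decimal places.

562.50 mm²

Apply the shoelace formula to the sequence of (X, Y) vertices; enclosed area = 562.50 mm².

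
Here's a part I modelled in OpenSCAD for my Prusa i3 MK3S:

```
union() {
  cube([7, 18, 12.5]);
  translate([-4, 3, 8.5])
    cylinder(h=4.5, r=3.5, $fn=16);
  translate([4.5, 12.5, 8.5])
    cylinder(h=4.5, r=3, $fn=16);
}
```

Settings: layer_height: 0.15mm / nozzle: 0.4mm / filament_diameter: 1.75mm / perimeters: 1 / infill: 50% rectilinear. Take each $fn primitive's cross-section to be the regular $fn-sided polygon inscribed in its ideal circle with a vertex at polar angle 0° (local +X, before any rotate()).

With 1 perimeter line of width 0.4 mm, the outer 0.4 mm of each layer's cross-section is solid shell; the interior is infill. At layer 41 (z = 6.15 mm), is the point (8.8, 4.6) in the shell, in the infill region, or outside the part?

At z = 6.15 mm: the 7×18 cube contributes its full rectangle; the cylinder at (-4, 3) is absent (z outside [8.5, 13]); the cylinder at (4.5, 12.5) is not intersected at this z (z outside [8.5, 13]); Taking the union: only the 7×18 cube is present, so the union is just that shape — 1 connected region. Overall, the cross-section is a single solid region. The nearest boundary edge runs (7.00, 0.00)→(7.00, 18.00); distance from the point to it = 1.80 mm. The point is not inside any of the regions above, so it lies outside the cross-section (1.80 mm from the nearest boundary).

outside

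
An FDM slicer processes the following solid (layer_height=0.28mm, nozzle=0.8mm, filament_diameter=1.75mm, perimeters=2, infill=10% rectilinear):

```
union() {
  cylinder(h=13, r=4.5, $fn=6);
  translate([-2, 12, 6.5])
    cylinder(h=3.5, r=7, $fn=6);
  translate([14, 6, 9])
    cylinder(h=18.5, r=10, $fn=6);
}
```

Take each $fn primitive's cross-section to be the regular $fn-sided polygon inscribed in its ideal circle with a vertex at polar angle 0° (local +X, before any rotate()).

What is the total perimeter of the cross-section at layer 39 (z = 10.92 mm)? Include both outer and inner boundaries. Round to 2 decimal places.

At z = 10.92 mm: the r=4.5 cylinder contributes a regular 6-gon of circumradius 4.5 (perimeter = 2·6·4.500·sin(180°/6) = 27.00 mm); the cylinder at (-2, 12) is absent (z outside [6.5, 10]); the cylinder at (14, 6): section is a regular 6-gon, circumradius r=10 (perimeter = 2·6·10.000·sin(180°/6) = 60.00 mm); Combining (union): the 2 present regions are separate (no shared area or edge), so areas and boundary lengths simply add and each stays a separate island — boundary = 87.00 mm. Overall, the cross-section has 2 separate islands. Total boundary length (outer) = 87.00 mm.

87.00 mm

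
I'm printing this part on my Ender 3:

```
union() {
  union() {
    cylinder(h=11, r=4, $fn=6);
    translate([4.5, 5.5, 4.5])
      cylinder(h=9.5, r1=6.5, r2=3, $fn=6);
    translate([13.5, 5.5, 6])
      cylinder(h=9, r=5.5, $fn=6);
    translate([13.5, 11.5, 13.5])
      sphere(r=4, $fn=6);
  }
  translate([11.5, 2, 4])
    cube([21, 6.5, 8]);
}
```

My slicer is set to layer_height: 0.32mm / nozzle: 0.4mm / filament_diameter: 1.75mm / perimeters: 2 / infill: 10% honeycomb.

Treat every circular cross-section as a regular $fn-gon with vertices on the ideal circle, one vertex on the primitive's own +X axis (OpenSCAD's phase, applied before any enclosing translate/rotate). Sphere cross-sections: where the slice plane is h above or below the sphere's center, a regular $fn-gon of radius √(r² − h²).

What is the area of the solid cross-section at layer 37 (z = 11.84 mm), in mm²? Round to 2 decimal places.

235.18 mm²

At z = 11.84 mm: the cylinder is not intersected at this z (z outside [0, 11]); the cone at (4.5, 5.5) contributes a regular 6-gon of circumradius 3.796 (interpolated between r1=6.5 and r2=3 at t=0.773) (area = (6/2)·3.796²·sin(360°/6) = 37.43 mm²); the cylinder at (13.5, 5.5): section is a regular 6-gon, circumradius r=5.5 (area = (6/2)·5.500²·sin(360°/6) = 78.59 mm²); the r=4 sphere at (13.5, 11.5) slices to a regular 6-gon of circumradius 3.639 (√(r²−h²) with h=1.66 from center) (area = (6/2)·3.639²·sin(360°/6) = 34.41 mm²); Combining (union): the regions partially overlap — summed areas 150.43 mm² minus the doubly-counted overlap 9.13 mm² gives 141.30 mm² — area = 141.30 mm²; the 21×6.5 cube at (11.5, 2) contributes its full rectangle (area 136.50 mm²); Combining (union): the regions partially overlap — summed areas 277.80 mm² minus the doubly-counted overlap 42.62 mm² gives 235.18 mm² — area = 235.18 mm². Overall, the cross-section is a single solid region. Net area = 235.18 mm².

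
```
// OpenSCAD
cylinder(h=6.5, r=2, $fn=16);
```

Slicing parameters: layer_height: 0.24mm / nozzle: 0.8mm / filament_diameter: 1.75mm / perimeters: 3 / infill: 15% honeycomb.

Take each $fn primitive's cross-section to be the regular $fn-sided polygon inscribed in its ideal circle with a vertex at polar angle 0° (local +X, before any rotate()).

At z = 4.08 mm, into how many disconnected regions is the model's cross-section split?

At z = 4.08 mm: the cylinder: section is a regular 16-gon, circumradius r=2. The result has 1 disconnected region.

1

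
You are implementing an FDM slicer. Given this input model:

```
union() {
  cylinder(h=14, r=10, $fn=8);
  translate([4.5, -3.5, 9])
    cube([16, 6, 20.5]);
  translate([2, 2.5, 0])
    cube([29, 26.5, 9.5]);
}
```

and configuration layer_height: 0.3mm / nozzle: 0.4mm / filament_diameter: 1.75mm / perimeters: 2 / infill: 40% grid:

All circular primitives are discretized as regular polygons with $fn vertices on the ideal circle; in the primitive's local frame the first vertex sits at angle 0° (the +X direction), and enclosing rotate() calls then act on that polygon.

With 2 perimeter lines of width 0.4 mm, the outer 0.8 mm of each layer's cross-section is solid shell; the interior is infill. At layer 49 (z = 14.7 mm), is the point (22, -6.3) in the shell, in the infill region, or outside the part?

outside

At z = 14.7 mm: the cylinder does not reach this height (z outside [0, 14]); the 16×6 cube at (4.5, -3.5) contributes its full rectangle; the cube at (2, 2.5) is absent (z outside [0, 9.5]); Merging all regions: only the 16×6 cube at (4.5, -3.5) is present, so the union is just that shape — 1 connected region. Overall, the cross-section is a single solid region. The nearest boundary edge runs (4.50, -3.50)→(20.50, -3.50); distance from the point to it = 3.18 mm. The point is not inside any of the regions above, so it lies outside the cross-section (3.18 mm from the nearest boundary).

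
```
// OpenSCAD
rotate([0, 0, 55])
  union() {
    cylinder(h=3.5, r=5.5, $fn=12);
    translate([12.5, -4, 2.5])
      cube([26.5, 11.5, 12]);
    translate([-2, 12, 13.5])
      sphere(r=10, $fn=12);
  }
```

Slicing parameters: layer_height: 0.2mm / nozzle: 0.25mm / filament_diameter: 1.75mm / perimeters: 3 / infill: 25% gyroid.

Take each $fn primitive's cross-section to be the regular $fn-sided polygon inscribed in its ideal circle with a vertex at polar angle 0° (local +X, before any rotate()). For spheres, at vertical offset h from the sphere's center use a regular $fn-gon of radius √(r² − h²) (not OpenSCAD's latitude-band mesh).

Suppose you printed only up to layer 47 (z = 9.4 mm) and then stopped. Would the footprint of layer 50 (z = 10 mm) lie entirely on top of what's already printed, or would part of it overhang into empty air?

Compare the two slices. At z = 9.4: the cylinder is absent (z outside [0, 3.5]); the cube at (12.5, -4) is present — its section is the full 26.5×11.5 rectangle (area 304.75 mm²); the sphere at (-2, 12): section is a regular 12-gon, circumradius = √(r²−h²) = √(10²−4.1²) = 9.121 (area = (12/2)·9.121²·sin(360°/12) = 249.57 mm²); Taking the union: the 2 present regions are separate (no shared area or edge), so areas and boundary lengths simply add and each stays a separate island — area = 554.32 mm²; (rotated 55° about Z; rotation is an isometry so areas/perimeters/island counts are preserved). At z = 10: the cylinder is absent (z outside [0, 3.5]); the 26.5×11.5 cube at (12.5, -4) contributes its full rectangle (area 304.75 mm²); the r=10 sphere at (-2, 12) contributes a regular 12-gon of circumradius √(10²−3.5²) = 9.367 (area = (12/2)·9.367²·sin(360°/12) = 263.25 mm²); Taking the union: the 2 present regions are separate (no shared area or edge), so areas and boundary lengths simply add and each stays a separate island — area = 568.00 mm²; (rotated 55° about Z; rotation is an isometry so areas/perimeters/island counts are preserved). Checking containment: at z = 10 the cross-section extends beyond the z = 9.4 cross-section by about 13.68 mm².

part overhangs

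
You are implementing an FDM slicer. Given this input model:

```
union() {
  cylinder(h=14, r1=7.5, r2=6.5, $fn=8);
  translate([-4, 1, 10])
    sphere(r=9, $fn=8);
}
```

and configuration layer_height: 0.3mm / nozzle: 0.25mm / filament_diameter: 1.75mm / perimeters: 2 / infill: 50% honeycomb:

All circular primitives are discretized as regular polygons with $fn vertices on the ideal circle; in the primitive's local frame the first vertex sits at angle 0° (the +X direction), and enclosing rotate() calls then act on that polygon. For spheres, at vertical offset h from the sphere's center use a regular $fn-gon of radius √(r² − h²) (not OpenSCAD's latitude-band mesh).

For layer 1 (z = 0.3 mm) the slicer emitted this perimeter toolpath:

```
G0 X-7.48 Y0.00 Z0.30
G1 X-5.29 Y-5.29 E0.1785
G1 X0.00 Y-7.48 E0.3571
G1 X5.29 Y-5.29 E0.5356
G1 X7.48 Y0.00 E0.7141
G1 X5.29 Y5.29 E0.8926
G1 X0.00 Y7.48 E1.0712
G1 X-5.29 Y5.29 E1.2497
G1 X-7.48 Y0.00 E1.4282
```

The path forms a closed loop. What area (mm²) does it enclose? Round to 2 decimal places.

158.28 mm²

Apply the shoelace formula to the sequence of (X, Y) vertices; enclosed area = 158.28 mm².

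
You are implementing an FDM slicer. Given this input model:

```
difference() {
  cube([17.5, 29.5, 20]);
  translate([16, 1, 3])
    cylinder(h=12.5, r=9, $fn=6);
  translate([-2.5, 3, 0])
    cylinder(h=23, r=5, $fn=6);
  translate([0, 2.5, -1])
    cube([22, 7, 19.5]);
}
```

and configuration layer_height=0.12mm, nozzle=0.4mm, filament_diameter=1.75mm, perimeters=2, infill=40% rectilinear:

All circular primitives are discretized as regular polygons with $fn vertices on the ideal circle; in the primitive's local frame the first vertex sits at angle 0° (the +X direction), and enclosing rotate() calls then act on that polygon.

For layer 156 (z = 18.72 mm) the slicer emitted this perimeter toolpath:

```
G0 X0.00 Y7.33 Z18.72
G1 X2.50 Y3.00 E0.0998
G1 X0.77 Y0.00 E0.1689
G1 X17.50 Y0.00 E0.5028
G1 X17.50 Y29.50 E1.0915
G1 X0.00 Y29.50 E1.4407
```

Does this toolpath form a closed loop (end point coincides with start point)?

no

Start point (G0): (0.00, 7.33). End point (last G1): the path does not return to the start — open.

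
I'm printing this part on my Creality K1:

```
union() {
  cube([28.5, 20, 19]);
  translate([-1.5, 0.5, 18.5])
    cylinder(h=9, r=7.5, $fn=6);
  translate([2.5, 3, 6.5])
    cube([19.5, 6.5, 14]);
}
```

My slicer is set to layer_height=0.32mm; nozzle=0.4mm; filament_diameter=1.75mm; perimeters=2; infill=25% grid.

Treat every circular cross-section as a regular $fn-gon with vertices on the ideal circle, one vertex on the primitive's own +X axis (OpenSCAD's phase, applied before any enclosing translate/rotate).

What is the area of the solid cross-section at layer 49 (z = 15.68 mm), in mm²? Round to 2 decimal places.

570.00 mm²

At z = 15.68 mm: the cube is present — its section is the full 28.5×20 rectangle (area 570.00 mm²); the cylinder at (-1.5, 0.5) is not intersected at this z (z outside [18.5, 27.5]); the 19.5×6.5 cube at (2.5, 3) contributes its full rectangle (area 126.75 mm²); Taking the union: the 19.5×6.5 cube at (2.5, 3) lies entirely inside the 28.5×20 cube, so the union is just the 28.5×20 cube — area = 570.00 mm². Overall, the cross-section is a single solid region. Net area = 570.00 mm².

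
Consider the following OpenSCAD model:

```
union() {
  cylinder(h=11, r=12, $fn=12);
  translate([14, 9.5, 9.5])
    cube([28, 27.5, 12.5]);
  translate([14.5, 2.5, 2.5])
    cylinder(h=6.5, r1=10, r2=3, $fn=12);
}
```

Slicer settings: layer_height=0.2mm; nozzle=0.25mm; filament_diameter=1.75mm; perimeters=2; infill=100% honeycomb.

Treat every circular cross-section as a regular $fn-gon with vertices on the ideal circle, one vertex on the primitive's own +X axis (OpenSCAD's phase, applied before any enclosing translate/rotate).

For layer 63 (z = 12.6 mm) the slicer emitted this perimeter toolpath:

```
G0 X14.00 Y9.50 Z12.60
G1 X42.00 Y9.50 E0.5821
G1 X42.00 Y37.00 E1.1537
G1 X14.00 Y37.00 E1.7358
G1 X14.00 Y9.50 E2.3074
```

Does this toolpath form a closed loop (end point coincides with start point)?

Start point (G0): (14.00, 9.50). End point (last G1): the path returns to the start — closed.

yes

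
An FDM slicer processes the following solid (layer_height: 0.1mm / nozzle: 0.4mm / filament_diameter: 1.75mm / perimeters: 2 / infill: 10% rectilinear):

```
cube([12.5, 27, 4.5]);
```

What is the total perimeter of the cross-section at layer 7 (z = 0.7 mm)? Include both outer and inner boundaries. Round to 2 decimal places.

79.00 mm

At z = 0.7 mm: the 12.5×27 cube contributes its full rectangle (perimeter 79.00 mm). Overall, the cross-section is a single solid region. Total boundary length (outer) = 79.00 mm.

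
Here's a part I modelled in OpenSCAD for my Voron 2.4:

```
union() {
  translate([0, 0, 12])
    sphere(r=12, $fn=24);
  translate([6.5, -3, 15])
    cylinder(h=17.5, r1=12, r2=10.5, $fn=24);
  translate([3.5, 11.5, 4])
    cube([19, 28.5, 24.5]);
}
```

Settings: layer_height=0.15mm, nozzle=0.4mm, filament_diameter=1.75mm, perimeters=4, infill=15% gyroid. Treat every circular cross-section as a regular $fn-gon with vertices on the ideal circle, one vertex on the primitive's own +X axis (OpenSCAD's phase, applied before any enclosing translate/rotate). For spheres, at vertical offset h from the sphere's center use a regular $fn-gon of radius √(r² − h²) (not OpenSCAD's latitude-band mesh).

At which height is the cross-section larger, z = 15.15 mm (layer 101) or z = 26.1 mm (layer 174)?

Layer 101 (z = 15.15): the r=12 sphere slices to a regular 24-gon of circumradius 11.579 (√(r²−h²) with h=3.15 from center) (area = (24/2)·11.579²·sin(360°/24) = 416.42 mm²); the cone at (6.5, -3): at t=0.009 of its height the radius interpolates to r₁+(r₂−r₁)t = 11.987, giving a regular 24-gon of that circumradius (area = (24/2)·11.987²·sin(360°/24) = 446.28 mm²); the cube at (3.5, 11.5) is present — its section is the full 19×28.5 rectangle (area 541.50 mm²); Taking the union: the regions partially overlap — summed areas 1404.20 mm² minus the doubly-counted overlap 265.98 mm² gives 1138.23 mm² — area = 1138.23 mm². So its area = 1138.23 mm². Layer 174 (z = 26.1): the sphere is absent (|z−center|=14.100 > r=12); the cone at (6.5, -3) (r1=12→r2=10.5) has section circumradius 11.049 here — a regular 24-gon (area = (24/2)·11.049²·sin(360°/24) = 379.13 mm²); the 19×28.5 cube at (3.5, 11.5) contributes its full rectangle (area 541.50 mm²); Merging all regions: the 2 present regions are separate (no shared area or edge), so areas and boundary lengths simply add and each stays a separate island — area = 920.63 mm². So its area = 920.63 mm². Layer 101 is larger (1138.23 vs 920.63 mm²).

layer 101 (z = 15.15 mm)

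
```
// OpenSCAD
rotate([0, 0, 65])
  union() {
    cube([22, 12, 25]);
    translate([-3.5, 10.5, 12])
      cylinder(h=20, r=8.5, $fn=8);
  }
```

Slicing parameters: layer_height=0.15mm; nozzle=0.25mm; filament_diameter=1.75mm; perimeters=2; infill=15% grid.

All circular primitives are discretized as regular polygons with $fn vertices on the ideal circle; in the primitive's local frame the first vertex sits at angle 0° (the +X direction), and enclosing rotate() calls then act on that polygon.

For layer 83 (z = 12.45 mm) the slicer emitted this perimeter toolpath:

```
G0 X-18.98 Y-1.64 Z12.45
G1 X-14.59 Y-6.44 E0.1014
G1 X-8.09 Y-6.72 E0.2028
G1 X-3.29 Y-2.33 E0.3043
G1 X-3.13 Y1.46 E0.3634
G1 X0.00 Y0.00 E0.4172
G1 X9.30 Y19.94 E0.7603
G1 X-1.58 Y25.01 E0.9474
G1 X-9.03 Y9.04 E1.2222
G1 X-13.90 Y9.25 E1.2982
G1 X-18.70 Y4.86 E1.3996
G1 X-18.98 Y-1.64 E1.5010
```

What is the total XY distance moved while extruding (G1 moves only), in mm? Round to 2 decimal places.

96.28 mm

Sum the Euclidean lengths of each G1 segment: total = 96.28 mm.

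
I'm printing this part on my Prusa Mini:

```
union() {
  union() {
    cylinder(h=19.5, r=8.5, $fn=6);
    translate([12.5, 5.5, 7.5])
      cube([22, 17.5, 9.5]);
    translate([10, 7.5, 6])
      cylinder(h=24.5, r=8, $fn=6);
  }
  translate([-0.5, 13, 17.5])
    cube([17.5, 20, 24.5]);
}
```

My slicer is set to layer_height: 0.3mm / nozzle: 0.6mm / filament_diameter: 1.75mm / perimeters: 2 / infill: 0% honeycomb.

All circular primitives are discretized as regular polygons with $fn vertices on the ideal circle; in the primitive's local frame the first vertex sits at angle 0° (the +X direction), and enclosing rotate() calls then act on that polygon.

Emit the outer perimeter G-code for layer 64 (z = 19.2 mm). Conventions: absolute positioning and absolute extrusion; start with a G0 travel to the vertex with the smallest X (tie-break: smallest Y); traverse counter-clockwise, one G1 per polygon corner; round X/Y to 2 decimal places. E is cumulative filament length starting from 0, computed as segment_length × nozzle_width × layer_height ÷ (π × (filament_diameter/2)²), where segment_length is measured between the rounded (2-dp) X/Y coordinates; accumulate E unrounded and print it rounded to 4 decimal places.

G0 X-8.50 Y0.00 Z19.20
G1 X-4.25 Y-7.36 E0.6360
G1 X4.25 Y-7.36 E1.2721
G1 X8.50 Y0.00 E1.9081
G1 X8.17 Y0.57 E1.9574
G1 X14.00 Y0.57 E2.3937
G1 X18.00 Y7.50 E2.9925
G1 X14.82 Y13.00 E3.4680
G1 X17.00 Y13.00 E3.6311
G1 X17.00 Y33.00 E5.1278
G1 X-0.50 Y33.00 E6.4374
G1 X-0.50 Y13.00 E7.9341
G1 X5.18 Y13.00 E8.3592
G1 X2.00 Y7.50 E8.8346
G1 X2.08 Y7.36 E8.8467
G1 X-4.25 Y7.36 E9.3204
G1 X-8.50 Y0.00 E9.9564

At z = 19.2 mm: the r=8.5 cylinder contributes a regular 6-gon of circumradius 8.5; the cube at (12.5, 5.5) is not intersected at this z (z outside [7.5, 17]); the r=8 cylinder at (10, 7.5) gives a regular 6-gon of circumradius 8 (constant along its height); Merging all regions: the regions partially overlap (shared area 14.73 mm²), so overlapping operands fuse into one piece — 1 connected region; the cube at (-0.5, 13) is present — its section is the full 17.5×20 rectangle; Combining (union): the regions partially overlap (shared area 12.60 mm²), so overlapping operands fuse into one piece — 1 connected region. The outline is a single polygon with 16 vertices. Extrusion per mm of travel: 0.6 × 0.3 / (π × 0.875²) = 0.074835. Accumulating E over each segment gives final E = 9.9564.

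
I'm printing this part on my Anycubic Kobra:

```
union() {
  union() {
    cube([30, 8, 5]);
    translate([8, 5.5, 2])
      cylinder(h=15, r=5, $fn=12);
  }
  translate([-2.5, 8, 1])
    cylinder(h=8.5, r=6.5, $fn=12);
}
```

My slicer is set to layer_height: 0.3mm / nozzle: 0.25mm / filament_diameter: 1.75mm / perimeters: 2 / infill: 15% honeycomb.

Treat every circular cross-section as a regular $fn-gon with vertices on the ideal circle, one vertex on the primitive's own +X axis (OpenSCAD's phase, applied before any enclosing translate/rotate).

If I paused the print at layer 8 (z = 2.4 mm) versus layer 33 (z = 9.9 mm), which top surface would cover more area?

Layer 8 (z = 2.4): the cube (footprint 30×8) is included at this height (area 240.00 mm²); the r=5 cylinder at (8, 5.5) contributes a regular 12-gon of circumradius 5 (area = (12/2)·5.000²·sin(360°/12) = 75.00 mm²); Combining (union): the regions partially overlap — summed areas 315.00 mm² minus the doubly-counted overlap 60.83 mm² gives 254.17 mm² — area = 254.17 mm²; the r=6.5 cylinder at (-2.5, 8) contributes a regular 12-gon of circumradius 6.5 (area = (12/2)·6.500²·sin(360°/12) = 126.75 mm²); Merging all regions: the regions partially overlap — summed areas 380.92 mm² minus the doubly-counted overlap 16.32 mm² gives 364.61 mm² — area = 364.61 mm². So its area = 364.61 mm². Layer 33 (z = 9.9): the cube is absent (z outside [0, 5]); the cylinder at (8, 5.5): section is a regular 12-gon, circumradius r=5 (area = (12/2)·5.000²·sin(360°/12) = 75.00 mm²); Taking the union: only the r=5 cylinder at (8, 5.5) is present, so the union is just that shape — area = 75.00 mm²; the cylinder at (-2.5, 8) is absent (z outside [1, 9.5]); Combining (union): only the result so far is present, so the union is just that shape — area = 75.00 mm². So its area = 75.00 mm². Layer 8 is larger (364.61 vs 75.00 mm²).

layer 8 (z = 2.4 mm)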